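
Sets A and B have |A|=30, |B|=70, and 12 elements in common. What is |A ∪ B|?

|A union B| = |A| + |B| - |A intersect B| = 30 + 70 - 12.

Final answer: 88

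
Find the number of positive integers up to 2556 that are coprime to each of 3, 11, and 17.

|div by 3|=852, |div by 11|=232, |div by 17|=150.
|div by 3&11|=77, |div by 3&17|=50, |div by 11&17|=13, |div by all|=4.
By inclusion-exclusion, divisible by at least one: 852+232+150-77-50-13+4 = 1098.
Not divisible by any: 2556 - 1098.

Final answer: 1458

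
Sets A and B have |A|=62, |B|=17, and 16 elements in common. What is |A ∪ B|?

|A union B| = |A| + |B| - |A intersect B| = 62 + 17 - 16.

Final answer: 63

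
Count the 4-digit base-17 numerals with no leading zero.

In base 17, the leading digit has 16 choices (1..16); each of the remaining 3 digits has 17 choices.
Total: 16 x 17^3.

Final answer: 78608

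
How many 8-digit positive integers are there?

First digit: 9 choices (1-9). Each of the remaining 7 digits: 10 choices.
Total: 9 x 10^7.

Final answer: 90000000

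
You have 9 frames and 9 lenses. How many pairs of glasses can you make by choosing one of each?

By the multiplication principle: 9 x 9.

Final answer: 81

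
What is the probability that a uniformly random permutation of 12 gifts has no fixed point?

D(n) = (n-1)(D(n-1) + D(n-2)), D(0)=1, D(1)=0.
Building up: D(2)=1, D(3)=2, D(4)=9, D(5)=44, D(6)=265, D(7)=1854, D(8)=14833, D(9)=133496, D(10)=1334961, D(11)=14684570, D(12)=176214841.
Total arrangements: 12! = 479001600.
Probability = D(12)/12! = 16019531/43545600.

Final answer: D(12)/12! = 176214841/479001600 = 0.367879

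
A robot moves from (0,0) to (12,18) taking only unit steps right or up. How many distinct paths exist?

Each path has 12 right steps and 18 up steps in some order (30 steps total).
Choose which 18 of the 30 steps are up: C(30,18).

Final answer: C(30,18) = 86493225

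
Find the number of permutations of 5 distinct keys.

The number of ways to arrange 5 distinct objects is 5!.

Final answer: 5! = 120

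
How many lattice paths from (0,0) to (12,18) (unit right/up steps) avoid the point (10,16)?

Total paths to (12,18): C(30,18) = 86493225.
Paths through (10,16): C(26,16) x C(4,2) = 31870410.
Avoiding (10,16): 86493225 - 31870410.

Final answer: 54622815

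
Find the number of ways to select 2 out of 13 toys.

C(13,2) = 13!/(2! x (13-2)!).

Final answer: C(13,2) = 78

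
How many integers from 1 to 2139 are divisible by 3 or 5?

Multiples of 3: 713. Multiples of 5: 427. Of both (lcm=15): 142.
By inclusion-exclusion: 713 + 427 - 142.

Final answer: 998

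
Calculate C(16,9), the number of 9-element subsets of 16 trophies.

C(16,9) = 16!/(9! x 7!).

Final answer: \binom{16}{9} = 11440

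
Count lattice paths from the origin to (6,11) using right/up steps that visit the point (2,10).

Paths (0,0)->(2,10): C(12,10) = 66.
Paths (2,10)->(6,11): C(5,1) = 5.
By multiplication principle: 66 x 5.

Final answer: 330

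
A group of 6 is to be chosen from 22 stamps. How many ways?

C(22,6) = 22!/(6! x 16!).

Final answer: \binom{22}{6} = 74613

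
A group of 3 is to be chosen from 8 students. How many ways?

C(8,3) = 8!/(3! x 5!).

Final answer: \binom{8}{3} = 56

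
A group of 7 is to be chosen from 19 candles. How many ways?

C(19,7) = 19!/(7! x 12!).

Final answer: \binom{19}{7} = 50388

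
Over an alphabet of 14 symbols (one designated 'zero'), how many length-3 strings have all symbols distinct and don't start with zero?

The leading digit has 13 choices (anything but zero); the next has 13 (anything but the first), then 12, and so on, one fewer each time.
Total: 13 x 13 x 12.

Final answer: 2028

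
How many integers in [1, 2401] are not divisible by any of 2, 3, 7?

|div by 2|=1200, |div by 3|=800, |div by 7|=343.
|div by 2&3|=400, |div by 2&7|=171, |div by 3&7|=114, |div by all|=57.
By inclusion-exclusion, divisible by at least one: 1200+800+343-400-171-114+57 = 1715.
Not divisible by any: 2401 - 1715.

Final answer: 686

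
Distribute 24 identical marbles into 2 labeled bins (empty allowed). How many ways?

Stars and bars: C(n+k-1, k-1) = C(25,1).

Final answer: C(25,1) = 25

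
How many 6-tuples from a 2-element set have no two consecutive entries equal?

Let g(n) count such strings. g(1) = 2, and each valid string of length n-1 extends in 1 ways (any symbol but the last), so g(n) = 1 g(n-1).
Total: g(6) = 2 x 1^5.

Final answer: 2 x 1^{5} = 2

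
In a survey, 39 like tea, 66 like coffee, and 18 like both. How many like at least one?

|A union B| = |A| + |B| - |A intersect B| = 39 + 66 - 18.

Final answer: 87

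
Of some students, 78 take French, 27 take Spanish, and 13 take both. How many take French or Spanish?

|A union B| = |A| + |B| - |A intersect B| = 78 + 27 - 13.

Final answer: 92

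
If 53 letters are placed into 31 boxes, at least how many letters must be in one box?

By the pigeonhole principle: ceiling(53/31).

Final answer: 2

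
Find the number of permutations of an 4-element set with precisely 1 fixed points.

Choose which 1 elements are fixed: C(4,1) = 4.
Derange the remaining 3 using D(j) = (j-1)(D(j-1) + D(j-2)), D(0)=1, D(1)=0: D(2)=1, D(3)=2.
Total: 4 x 2.

Final answer: C(4,1) D(3) = 8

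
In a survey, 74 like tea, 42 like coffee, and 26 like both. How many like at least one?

|A union B| = |A| + |B| - |A intersect B| = 74 + 42 - 26.

Final answer: 90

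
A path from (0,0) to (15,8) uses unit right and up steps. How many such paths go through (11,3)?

Paths (0,0)->(11,3): C(14,3) = 364.
Paths (11,3)->(15,8): C(9,5) = 126.
By multiplication principle: 364 x 126.

Final answer: 45864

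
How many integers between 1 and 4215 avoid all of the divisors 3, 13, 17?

|div by 3|=1405, |div by 13|=324, |div by 17|=247.
|div by 3&13|=108, |div by 3&17|=82, |div by 13&17|=19, |div by all|=6.
By inclusion-exclusion, divisible by at least one: 1405+324+247-108-82-19+6 = 1773.
Not divisible by any: 4215 - 1773.

Final answer: 2442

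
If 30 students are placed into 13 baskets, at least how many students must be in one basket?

By the pigeonhole principle: ceiling(30/13).

Final answer: 3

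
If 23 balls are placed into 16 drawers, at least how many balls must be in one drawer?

By the pigeonhole principle: ceiling(23/16).

Final answer: 2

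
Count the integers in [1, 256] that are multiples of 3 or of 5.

Multiples of 3: 85. Multiples of 5: 51. Of both (lcm=15): 17.
By inclusion-exclusion: 85 + 51 - 17.

Final answer: 119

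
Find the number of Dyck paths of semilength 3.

Total monotonic paths to (3,3): C(6,3) = 20.
By the reflection principle, paths that go above the diagonal number C(6,4) = 15.
Valid Dyck paths: 20 - 15.
(Equivalently, C_{3} = C(6,3)/4 = 20/4.)

Final answer: C_{3} = 5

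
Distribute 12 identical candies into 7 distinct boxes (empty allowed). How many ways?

Stars and bars: C(n+k-1, k-1) = C(18,6).

Final answer: C(18,6) = 18564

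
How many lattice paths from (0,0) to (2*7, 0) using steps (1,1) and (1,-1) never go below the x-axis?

Total monotonic paths to (7,7): C(14,7) = 3432.
Paths that cross above y=x (reflection bijection): C(14,8) = 3003.
Valid Dyck paths: 3432 - 3003.
(Check: C(14,7) - C(14,8) = C(14,7)/8, the Catalan number C_{7}.)

Final answer: C_{7} = 429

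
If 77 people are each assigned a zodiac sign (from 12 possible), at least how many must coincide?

There are 12 possible values for zodiac sign. With 77 people and 12 categories, by pigeonhole: ceiling(77/12).

Final answer: 7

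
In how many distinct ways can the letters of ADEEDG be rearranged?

Letters (A:1, D:2, E:2, G:1). Total letters: 6.
Permutations = 6!/(2! x 2!).

Final answer: 180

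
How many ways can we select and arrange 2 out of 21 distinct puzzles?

P(21,2) = 21!/(21-2)! = 21!/19!.

Final answer: P(21,2) = 420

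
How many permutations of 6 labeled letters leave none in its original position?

Derangements satisfy D(n) = (n-1)(D(n-1) + D(n-2)), starting from D(0)=1, D(1)=0.
D(2) = 1 x (0 + 1) = 1
D(3) = 2 x (1 + 0) = 2
D(4) = 3 x (2 + 1) = 9
D(5) = 4 x (9 + 2) = 44
D(6) = 5 x (D(5) + D(4)) = 5 x (44 + 9)

Final answer: D(6) = 265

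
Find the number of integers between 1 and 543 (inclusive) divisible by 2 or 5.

Multiples of 2: 271. Multiples of 5: 108. Of both (lcm=10): 54.
By inclusion-exclusion: 271 + 108 - 54.

Final answer: 325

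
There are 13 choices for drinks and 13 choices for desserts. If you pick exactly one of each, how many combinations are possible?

By the multiplication principle: 13 x 13.

Final answer: 169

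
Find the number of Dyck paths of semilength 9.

Total monotonic paths to (9,9): C(18,9) = 48620.
Reflecting each bad path at its first crossing gives a bijection with paths to (8,10): C(18,10) = 43758.
Valid Dyck paths: 48620 - 43758.
(Check: C(18,9) - C(18,10) = C(18,9)/10, the Catalan number C_{9}.)

Final answer: C_{9} = 4862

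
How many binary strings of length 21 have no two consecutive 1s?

A valid string ends in 0 (append to any length-(n-1) valid string) or in 01 (append to any length-(n-2) valid string), so a(n) = a(n-1) + a(n-2) with a(1)=2, a(2)=3.
Iterating the recurrence: a(1)=2, a(2)=3, a(3)=5, a(4)=8, a(5)=13, a(6)=21, a(7)=34, a(8)=55, a(9)=89, a(10)=144, a(11)=233, a(12)=377, a(13)=610, a(14)=987, a(15)=1597, a(16)=2584, a(17)=4181, a(18)=6765, a(19)=10946, a(20)=17711, a(21)=28657.

Final answer: 28657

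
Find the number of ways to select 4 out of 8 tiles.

C(8,4) = 8!/(4! x 4!).

Final answer: \binom{8}{4} = 70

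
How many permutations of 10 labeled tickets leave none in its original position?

D(n) = (n-1)(D(n-1) + D(n-2)), D(0)=1, D(1)=0.
D(2) = 1 x (0 + 1) = 1
D(3) = 2 x (1 + 0) = 2
D(4) = 3 x (2 + 1) = 9
D(5) = 4 x (9 + 2) = 44
D(6) = 5 x (44 + 9) = 265
D(7) = 6 x (265 + 44) = 1854
D(8) = 7 x (1854 + 265) = 14833
D(9) = 8 x (14833 + 1854) = 133496
D(10) = 9 x (D(9) + D(8)) = 9 x (133496 + 14833)

Final answer: D(10) = 1334961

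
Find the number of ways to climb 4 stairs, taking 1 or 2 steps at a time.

Let f(n) count the ways. The last step is size 1 or 2, so f(n) = f(n-1) + f(n-2) with f(1)=1, f(2)=2.
Building up term by term: f(1)=1, f(2)=2, f(3)=3, f(4)=5.

Final answer: 5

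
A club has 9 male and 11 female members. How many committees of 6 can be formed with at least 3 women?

Sum over valid woman counts:
C(11,3)C(9,3) = 13860
C(11,4)C(9,2) = 11880
C(11,5)C(9,1) = 4158
C(11,6)C(9,0) = 462
Total: 13860 + 11880 + 4158 + 462.

Final answer: 30360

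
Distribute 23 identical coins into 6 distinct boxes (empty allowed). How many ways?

Stars and bars: C(n+k-1, k-1) = C(28,5).

Final answer: C(28,5) = 98280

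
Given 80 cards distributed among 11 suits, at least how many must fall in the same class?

By pigeonhole with 80 objects and 11 categories: ceiling(80/11).

Final answer: 8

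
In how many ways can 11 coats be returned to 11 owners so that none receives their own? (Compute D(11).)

D(n) = (n-1)(D(n-1) + D(n-2)), D(0)=1, D(1)=0.
D(2) = 1 x (0 + 1) = 1
D(3) = 2 x (1 + 0) = 2
D(4) = 3 x (2 + 1) = 9
D(5) = 4 x (9 + 2) = 44
D(6) = 5 x (44 + 9) = 265
D(7) = 6 x (265 + 44) = 1854
D(8) = 7 x (1854 + 265) = 14833
D(9) = 8 x (14833 + 1854) = 133496
D(10) = 9 x (133496 + 14833) = 1334961
D(11) = 10 x (D(10) + D(9)) = 10 x (1334961 + 133496)

Final answer: D(11) = 14684570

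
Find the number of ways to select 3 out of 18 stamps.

C(18,3) = 18!/(3! x (18-3)!).

Final answer: C(18,3) = 816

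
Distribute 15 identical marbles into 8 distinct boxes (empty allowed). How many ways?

Stars and bars: C(n+k-1, k-1) = C(22,7).

Final answer: C(22,7) = 170544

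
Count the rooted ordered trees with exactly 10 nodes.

The structures are counted by the Catalan number C_n. Here n = 10 - 1 = 9.
C_n = (2n)!/(n!(n+1)!), so C_{9} = 18!/(9! x 10!) = C(18,9)/10 = 48620/10.

Final answer: C_{9} = 4862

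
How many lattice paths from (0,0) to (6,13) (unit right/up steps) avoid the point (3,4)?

Total paths to (6,13): C(19,13) = 27132.
Paths through (3,4): C(7,4) x C(12,9) = 7700.
Avoiding (3,4): 27132 - 7700.

Final answer: 19432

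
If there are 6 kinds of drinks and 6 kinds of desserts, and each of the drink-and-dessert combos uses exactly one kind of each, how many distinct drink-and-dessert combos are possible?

By the multiplication principle: 6 x 6.

Final answer: 36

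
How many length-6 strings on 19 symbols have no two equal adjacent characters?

First character: 19 choices. Each subsequent: 18 choices (must differ from the previous one).
Total: 19 x 18^5.

Final answer: 19 x 18^{5} = 35901792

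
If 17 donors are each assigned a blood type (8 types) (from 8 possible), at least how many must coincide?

There are 8 possible values for blood type (8 types). With 17 donors and 8 categories, by pigeonhole: ceiling(17/8).

Final answer: 3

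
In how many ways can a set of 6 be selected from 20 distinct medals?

C(20,6) = 20!/(6! x (20-6)!).

Final answer: C(20,6) = 38760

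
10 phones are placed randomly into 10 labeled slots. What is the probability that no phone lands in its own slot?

D(n) = (n-1)(D(n-1) + D(n-2)), D(0)=1, D(1)=0.
Building up: D(2)=1, D(3)=2, D(4)=9, D(5)=44, D(6)=265, D(7)=1854, D(8)=14833, D(9)=133496, D(10)=1334961.
Total arrangements: 10! = 3628800.
Probability = D(10)/10! = 16481/44800.

Final answer: D(10)/10! = 1334961/3628800 = 0.367879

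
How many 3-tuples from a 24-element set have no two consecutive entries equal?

Let g(n) count such strings. g(1) = 24, and each valid string of length n-1 extends in 23 ways (any symbol but the last), so g(n) = 23 g(n-1).
Total: g(3) = 24 x 23^2.

Final answer: 24 x 23^{2} = 12696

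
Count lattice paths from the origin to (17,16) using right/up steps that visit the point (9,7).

Paths (0,0)->(9,7): C(16,7) = 11440.
Paths (9,7)->(17,16): C(17,9) = 24310.
By multiplication principle: 11440 x 24310.

Final answer: 278106400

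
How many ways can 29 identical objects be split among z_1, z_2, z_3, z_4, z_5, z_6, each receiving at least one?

Substitute z'_i = z_i - 1 (so z'_i >= 0). Then sum z'_i = 29 - 6 = 23.
Stars and bars: C(23+6-1, 6-1) = C(28,5).

Final answer: C(28,5) = 98280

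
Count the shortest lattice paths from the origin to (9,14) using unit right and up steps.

Each path has 9 right steps and 14 up steps in some order (23 steps total).
Choose which 14 of the 23 steps are up: C(23,14).

Final answer: C(23,14) = 817190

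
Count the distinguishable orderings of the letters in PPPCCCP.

Letters (C:3, P:4). Total letters: 7.
Permutations = 7!/(4! x 3!).

Final answer: 35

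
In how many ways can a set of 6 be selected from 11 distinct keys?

C(11,6) = 11!/(6! x (11-6)!).

Final answer: C(11,6) = 462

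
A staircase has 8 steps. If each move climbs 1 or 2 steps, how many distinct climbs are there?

Let f(n) be the number of climbs. Removing the last move (1 or 2 steps) gives f(n) = f(n-1) + f(n-2); base cases f(1)=1, f(2)=2.
Building up term by term: f(1)=1, f(2)=2, f(3)=3, f(4)=5, f(5)=8, f(6)=13, f(7)=21, f(8)=34.

Final answer: 34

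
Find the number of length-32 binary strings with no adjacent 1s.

Let a(n) count valid strings. If the last bit is 0 the prefix is any valid string of length n-1; if it is 1 the string must end in 01 with a valid prefix of length n-2. So a(n) = a(n-1) + a(n-2), a(1)=2, a(2)=3.
Building up term by term: a(1)=2, a(2)=3, a(3)=5, a(4)=8, a(5)=13, a(6)=21, a(7)=34, a(8)=55, a(9)=89, a(10)=144, a(11)=233, a(12)=377, a(13)=610, a(14)=987, a(15)=1597, a(16)=2584, a(17)=4181, a(18)=6765, a(19)=10946, a(20)=17711, a(21)=28657, a(22)=46368, a(23)=75025, a(24)=121393, a(25)=196418, a(26)=317811, a(27)=514229, a(28)=832040, a(29)=1346269, a(30)=2178309, a(31)=3524578, a(32)=5702887.

Final answer: 5702887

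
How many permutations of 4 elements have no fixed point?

Derangements satisfy D(n) = (n-1)(D(n-1) + D(n-2)), starting from D(0)=1, D(1)=0.
D(2) = 1 x (0 + 1) = 1
D(3) = 2 x (1 + 0) = 2
D(4) = 3 x (D(3) + D(2)) = 3 x (2 + 1)

Final answer: D(4) = 9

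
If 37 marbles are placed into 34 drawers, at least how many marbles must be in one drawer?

By the pigeonhole principle: ceiling(37/34).

Final answer: 2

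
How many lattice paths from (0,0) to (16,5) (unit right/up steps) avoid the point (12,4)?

Total paths to (16,5): C(21,5) = 20349.
Paths through (12,4): C(16,4) x C(5,1) = 9100.
Avoiding (12,4): 20349 - 9100.

Final answer: 11249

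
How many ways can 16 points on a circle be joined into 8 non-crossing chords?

This is a standard Catalan-number count: the answer is C_n. Here n = 16/2 = 8.
C_n = (2n)!/(n!(n+1)!), so C_{8} = 16!/(8! x 9!) = C(16,8)/9 = 12870/9.

Final answer: C_{8} = 1430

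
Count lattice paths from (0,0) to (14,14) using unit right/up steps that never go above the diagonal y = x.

Total monotonic paths to (14,14): C(28,14) = 40116600.
Reflecting each bad path at its first crossing gives a bijection with paths to (13,15): C(28,15) = 37442160.
Valid Dyck paths: 40116600 - 37442160.
(These counts are the Catalan numbers.)

Final answer: C_{14} = 2674440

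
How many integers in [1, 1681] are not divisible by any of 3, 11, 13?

|div by 3|=560, |div by 11|=152, |div by 13|=129.
|div by 3&11|=50, |div by 3&13|=43, |div by 11&13|=11, |div by all|=3.
By inclusion-exclusion, divisible by at least one: 560+152+129-50-43-11+3 = 740.
Not divisible by any: 1681 - 740.

Final answer: 941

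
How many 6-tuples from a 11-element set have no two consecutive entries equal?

First character: 11 choices. Each subsequent: 10 choices (must differ from the previous one).
Total: 11 x 10^5.

Final answer: 11 x 10^{5} = 1100000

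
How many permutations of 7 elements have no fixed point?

Derangements satisfy D(n) = (n-1)(D(n-1) + D(n-2)), starting from D(0)=1, D(1)=0.
Building up: D(2)=1, D(3)=2, D(4)=9, D(5)=44, D(6)=265.
D(7) = 6 x (D(6) + D(5)) = 6 x (265 + 44).

Final answer: D(7) = 1854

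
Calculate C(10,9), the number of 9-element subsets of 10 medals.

C(10,9) = 10!/(9! x 1!).

Final answer: \binom{10}{9} = 10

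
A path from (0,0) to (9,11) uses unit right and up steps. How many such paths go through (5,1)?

Paths (0,0)->(5,1): C(6,1) = 6.
Paths (5,1)->(9,11): C(14,10) = 1001.
By multiplication principle: 6 x 1001.

Final answer: 6006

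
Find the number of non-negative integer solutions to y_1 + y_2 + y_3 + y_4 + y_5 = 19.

Stars and bars with 19 stars and 4 bars:
C(19+5-1, 5-1) = C(23,4).

Final answer: C(23,4) = 8855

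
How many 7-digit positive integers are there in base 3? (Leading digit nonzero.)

In base 3, the leading digit has 2 choices (1..2); each of the remaining 6 digits has 3 choices.
Total: 2 x 3^6.

Final answer: 1458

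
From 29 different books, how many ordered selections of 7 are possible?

P(29,7) = 29!/(29-7)! = 29!/22!.

Final answer: P(29,7) = 7866331200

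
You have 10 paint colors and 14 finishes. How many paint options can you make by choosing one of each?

By the multiplication principle: 10 x 14.

Final answer: 140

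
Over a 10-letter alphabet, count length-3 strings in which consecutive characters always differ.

First character: 10 choices. Each subsequent: 9 choices (must differ from the previous one).
Total: 10 x 9^2.

Final answer: 10 x 9^{2} = 810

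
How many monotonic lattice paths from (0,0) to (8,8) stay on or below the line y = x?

Total monotonic paths to (8,8): C(16,8) = 12870.
Reflecting each bad path at its first crossing gives a bijection with paths to (7,9): C(16,9) = 11440.
Valid Dyck paths: 12870 - 11440.
(This is the Catalan number C_{8}.)

Final answer: C_{8} = 1430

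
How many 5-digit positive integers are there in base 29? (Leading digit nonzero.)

These are the integers in [29^4, 29^5), so the count is 29^5 - 29^4 = 28 x 29^4.

Final answer: 19803868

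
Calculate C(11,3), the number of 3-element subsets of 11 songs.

C(11,3) = 11!/(3! x 8!).

Final answer: \binom{11}{3} = 165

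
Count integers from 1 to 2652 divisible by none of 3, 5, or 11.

|div by 3|=884, |div by 5|=530, |div by 11|=241.
|div by 3&5|=176, |div by 3&11|=80, |div by 5&11|=48, |div by all|=16.
By inclusion-exclusion, divisible by at least one: 884+530+241-176-80-48+16 = 1367.
Not divisible by any: 2652 - 1367.

Final answer: 1285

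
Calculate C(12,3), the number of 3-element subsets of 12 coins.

C(12,3) = 12!/(3! x (12-3)!).

Final answer: C(12,3) = 220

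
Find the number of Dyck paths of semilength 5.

Total monotonic paths to (5,5): C(10,5) = 252.
Paths that cross above y=x (reflection bijection): C(10,6) = 210.
Valid Dyck paths: 252 - 210.
(Check: C(10,5) - C(10,6) = C(10,5)/6, the Catalan number C_{5}.)

Final answer: C_{5} = 42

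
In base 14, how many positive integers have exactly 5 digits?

These are the integers in [14^4, 14^5), so the count is 14^5 - 14^4 = 13 x 14^4.

Final answer: 499408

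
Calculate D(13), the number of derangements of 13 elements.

Derangements satisfy D(n) = (n-1)(D(n-1) + D(n-2)), starting from D(0)=1, D(1)=0.
Building up: D(2)=1, D(3)=2, D(4)=9, D(5)=44, D(6)=265, D(7)=1854, D(8)=14833, D(9)=133496, D(10)=1334961, D(11)=14684570, D(12)=176214841.
D(13) = 12 x (D(12) + D(11)) = 12 x (176214841 + 14684570).

Final answer: D(13) = 2290792932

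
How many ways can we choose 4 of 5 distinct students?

C(5,4) = 5!/(4! x (5-4)!).

Final answer: C(5,4) = 5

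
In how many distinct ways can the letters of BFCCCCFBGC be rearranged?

Letters (B:2, C:5, F:2, G:1). Total letters: 10.
Permutations = 10!/(5! x 2! x 2!).

Final answer: 7560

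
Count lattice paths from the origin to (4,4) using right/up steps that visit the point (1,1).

Paths (0,0)->(1,1): C(2,1) = 2.
Paths (1,1)->(4,4): C(6,3) = 20.
By multiplication principle: 2 x 20.

Final answer: 40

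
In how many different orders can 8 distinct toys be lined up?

The number of ways to arrange 8 distinct objects is 8!.

Final answer: 8! = 40320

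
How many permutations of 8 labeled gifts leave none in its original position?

Use the recurrence D(n) = (n-1)(D(n-1) + D(n-2)) with D(0)=1, D(1)=0.
D(2) = 1 x (0 + 1) = 1
D(3) = 2 x (1 + 0) = 2
D(4) = 3 x (2 + 1) = 9
D(5) = 4 x (9 + 2) = 44
D(6) = 5 x (44 + 9) = 265
D(7) = 6 x (265 + 44) = 1854
D(8) = 7 x (D(7) + D(6)) = 7 x (1854 + 265)

Final answer: D(8) = 14833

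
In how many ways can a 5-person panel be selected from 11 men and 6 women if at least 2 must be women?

Sum over valid woman counts:
C(6,2)C(11,3) = 2475
C(6,3)C(11,2) = 1100
C(6,4)C(11,1) = 165
C(6,5)C(11,0) = 6
Total: 2475 + 1100 + 165 + 6.

Final answer: 3746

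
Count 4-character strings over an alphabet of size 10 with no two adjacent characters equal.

Let g(n) count such strings. g(1) = 10, and each valid string of length n-1 extends in 9 ways (any symbol but the last), so g(n) = 9 g(n-1).
Total: g(4) = 10 x 9^3.

Final answer: 10 x 9^{3} = 7290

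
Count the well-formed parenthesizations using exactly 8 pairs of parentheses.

This is counted by the nth Catalan number C_n. Here n = 8 (pairs).
C_n = C(2n,n) - C(2n,n+1), so C_{8} = C(16,8) - C(16,9) = 12870 - 11440.

Final answer: C_{8} = 1430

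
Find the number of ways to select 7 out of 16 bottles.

C(16,7) = 16!/(7! x (16-7)!).

Final answer: C(16,7) = 11440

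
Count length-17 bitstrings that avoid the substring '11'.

Let a(n) count valid strings. If the last bit is 0 the prefix is any valid string of length n-1; if it is 1 the string must end in 01 with a valid prefix of length n-2. So a(n) = a(n-1) + a(n-2), a(1)=2, a(2)=3.
Iterating the recurrence: a(1)=2, a(2)=3, a(3)=5, a(4)=8, a(5)=13, a(6)=21, a(7)=34, a(8)=55, a(9)=89, a(10)=144, a(11)=233, a(12)=377, a(13)=610, a(14)=987, a(15)=1597, a(16)=2584, a(17)=4181.

Final answer: 4181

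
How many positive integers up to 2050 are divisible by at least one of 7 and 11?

Multiples of 7: 292. Multiples of 11: 186. Of both (lcm=77): 26.
By inclusion-exclusion: 292 + 186 - 26.

Final answer: 452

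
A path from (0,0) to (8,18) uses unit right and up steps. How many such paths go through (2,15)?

Paths (0,0)->(2,15): C(17,15) = 136.
Paths (2,15)->(8,18): C(9,3) = 84.
By multiplication principle: 136 x 84.

Final answer: 11424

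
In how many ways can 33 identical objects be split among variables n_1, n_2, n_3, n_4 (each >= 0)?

Stars and bars with 33 stars and 3 bars:
C(33+4-1, 4-1) = C(36,3).

Final answer: C(36,3) = 7140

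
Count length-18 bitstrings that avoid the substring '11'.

Classify by the final bit: ...0 gives a(n-1) strings, ...01 gives a(n-2) strings. Thus a(n) = a(n-1) + a(n-2) with a(1)=2, a(2)=3.
Iterating the recurrence: a(1)=2, a(2)=3, a(3)=5, a(4)=8, a(5)=13, a(6)=21, a(7)=34, a(8)=55, a(9)=89, a(10)=144, a(11)=233, a(12)=377, a(13)=610, a(14)=987, a(15)=1597, a(16)=2584, a(17)=4181, a(18)=6765.

Final answer: 6765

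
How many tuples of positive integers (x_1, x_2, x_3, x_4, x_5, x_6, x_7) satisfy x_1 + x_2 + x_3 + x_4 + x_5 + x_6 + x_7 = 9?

Substitute x'_i = x_i - 1 (so x'_i >= 0). Then sum x'_i = 9 - 7 = 2.
Stars and bars: C(2+7-1, 7-1) = C(8,6).

Final answer: C(8,6) = 28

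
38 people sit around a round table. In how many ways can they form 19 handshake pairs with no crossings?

The structures are counted by the Catalan number C_n. Here n = 38/2 = 19.
C_n = C(2n,n)/(n+1), so C_{19} = C(38,19)/20 = 35345263800/20.

Final answer: C_{19} = 1767263190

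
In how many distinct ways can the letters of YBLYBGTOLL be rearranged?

Letters (B:2, G:1, L:3, O:1, T:1, Y:2). Total letters: 10.
Permutations = 10!/(3! x 2! x 2!).

Final answer: 151200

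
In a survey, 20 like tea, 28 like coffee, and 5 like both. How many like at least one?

|A union B| = |A| + |B| - |A intersect B| = 20 + 28 - 5.

Final answer: 43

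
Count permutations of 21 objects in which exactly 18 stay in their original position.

Choose which 18 elements are fixed: C(21,18) = 1330.
Derange the remaining 3 using D(j) = (j-1)(D(j-1) + D(j-2)), D(0)=1, D(1)=0: D(2)=1, D(3)=2.
Total: 1330 x 2.

Final answer: C(21,18) D(3) = 2660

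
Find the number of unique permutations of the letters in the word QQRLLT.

Letters (L:2, Q:2, R:1, T:1). Total letters: 6.
Permutations = 6!/(2! x 2!).

Final answer: 180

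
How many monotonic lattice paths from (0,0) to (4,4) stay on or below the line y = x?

Total monotonic paths to (4,4): C(8,4) = 70.
A path is bad iff it touches y = x + 1; reflecting its initial segment maps bad paths bijectively onto all paths to (3,5), of which there are C(8,5) = 56.
Valid Dyck paths: 70 - 56.
(Check: C(8,4) - C(8,5) = C(8,4)/5, the Catalan number C_{4}.)

Final answer: C_{4} = 14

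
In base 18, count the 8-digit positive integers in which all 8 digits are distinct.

First digit: 17 (nonzero). Second: 17 (not first). Third: 16, etc.
Total: 17 x 17 x 16 x 15 x 14 x 13 x 12 x 11.

Final answer: 1666304640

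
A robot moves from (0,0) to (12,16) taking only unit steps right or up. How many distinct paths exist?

Each path has 12 right steps and 16 up steps in some order (28 steps total).
Choose which 16 of the 28 steps are up: C(28,16).

Final answer: C(28,16) = 30421755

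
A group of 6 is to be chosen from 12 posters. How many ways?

C(12,6) = 12!/(6! x (12-6)!).

Final answer: C(12,6) = 924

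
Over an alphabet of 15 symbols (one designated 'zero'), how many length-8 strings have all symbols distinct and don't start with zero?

First digit: 14 (nonzero). Second: 14 (not first). Third: 13, etc.
Total: 14 x 14 x 13 x 12 x 11 x 10 x 9 x 8.

Final answer: 242161920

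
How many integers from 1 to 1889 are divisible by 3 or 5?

Multiples of 3: 629. Multiples of 5: 377. Of both (lcm=15): 125.
By inclusion-exclusion: 629 + 377 - 125.

Final answer: 881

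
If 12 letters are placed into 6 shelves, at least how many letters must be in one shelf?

By the pigeonhole principle: ceiling(12/6).

Final answer: 2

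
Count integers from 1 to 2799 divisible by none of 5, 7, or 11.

|div by 5|=559, |div by 7|=399, |div by 11|=254.
|div by 5&7|=79, |div by 5&11|=50, |div by 7&11|=36, |div by all|=7.
By inclusion-exclusion, divisible by at least one: 559+399+254-79-50-36+7 = 1054.
Not divisible by any: 2799 - 1054.

Final answer: 1745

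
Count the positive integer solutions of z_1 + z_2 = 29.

Substitute z'_i = z_i - 1 (so z'_i >= 0). Then sum z'_i = 29 - 2 = 27.
Stars and bars: C(27+2-1, 2-1) = C(28,1).

Final answer: C(28,1) = 28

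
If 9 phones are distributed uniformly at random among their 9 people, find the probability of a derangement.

Derangements satisfy D(n) = (n-1)(D(n-1) + D(n-2)), starting from D(0)=1, D(1)=0.
Building up: D(2)=1, D(3)=2, D(4)=9, D(5)=44, D(6)=265, D(7)=1854, D(8)=14833, D(9)=133496.
Total arrangements: 9! = 362880.
Probability = D(9)/9! = 16687/45360.

Final answer: D(9)/9! = 133496/362880 = 0.367879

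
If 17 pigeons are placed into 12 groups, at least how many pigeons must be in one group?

By the pigeonhole principle: ceiling(17/12).

Final answer: 2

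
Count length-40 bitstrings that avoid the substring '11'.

A valid string ends in 0 (append to any length-(n-1) valid string) or in 01 (append to any length-(n-2) valid string), so a(n) = a(n-1) + a(n-2) with a(1)=2, a(2)=3.
Computing successive values: a(1)=2, a(2)=3, a(3)=5, a(4)=8, a(5)=13, a(6)=21, a(7)=34, a(8)=55, a(9)=89, a(10)=144, a(11)=233, a(12)=377, a(13)=610, a(14)=987, a(15)=1597, a(16)=2584, a(17)=4181, a(18)=6765, a(19)=10946, a(20)=17711, a(21)=28657, a(22)=46368, a(23)=75025, a(24)=121393, a(25)=196418, a(26)=317811, a(27)=514229, a(28)=832040, a(29)=1346269, a(30)=2178309, a(31)=3524578, a(32)=5702887, a(33)=9227465, a(34)=14930352, a(35)=24157817, a(36)=39088169, a(37)=63245986, a(38)=102334155, a(39)=165580141, a(40)=267914296.

Final answer: 267914296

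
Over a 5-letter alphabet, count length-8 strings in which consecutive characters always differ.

Let g(n) count such strings. g(1) = 5, and each valid string of length n-1 extends in 4 ways (any symbol but the last), so g(n) = 4 g(n-1).
Total: g(8) = 5 x 4^7.

Final answer: 5 x 4^{7} = 81920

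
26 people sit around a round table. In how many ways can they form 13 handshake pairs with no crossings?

The structures are counted by the Catalan number C_n. Here n = 26/2 = 13.
Using C_0 = 1 and C_(k+1) = C_k x 2(2k+1)/(k+2), build up term by term: C_1=1, C_2=2, C_3=5, C_4=14, C_5=42, C_6=132, C_7=429, C_8=1430, C_9=4862, C_10=16796, C_11=58786, C_12=208012, C_13=742900.

Final answer: C_{13} = 742900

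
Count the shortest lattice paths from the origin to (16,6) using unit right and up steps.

Each path has 16 right steps and 6 up steps in some order (22 steps total).
Choose which 6 of the 22 steps are up: C(22,6).

Final answer: C(22,6) = 74613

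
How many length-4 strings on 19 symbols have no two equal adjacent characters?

Let g(n) count such strings. g(1) = 19, and each valid string of length n-1 extends in 18 ways (any symbol but the last), so g(n) = 18 g(n-1).
Total: g(4) = 19 x 18^3.

Final answer: 19 x 18^{3} = 110808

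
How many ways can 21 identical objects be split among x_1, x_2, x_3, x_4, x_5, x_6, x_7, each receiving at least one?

Substitute x'_i = x_i - 1 (so x'_i >= 0). Then sum x'_i = 21 - 7 = 14.
Stars and bars: C(14+7-1, 7-1) = C(20,6).

Final answer: C(20,6) = 38760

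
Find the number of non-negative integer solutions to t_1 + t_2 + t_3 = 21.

Stars and bars with 21 stars and 2 bars:
C(21+3-1, 3-1) = C(23,2).

Final answer: C(23,2) = 253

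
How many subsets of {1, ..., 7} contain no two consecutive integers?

Let a(n) count such subsets of {1, ..., n}. Either n is excluded (a(n-1) ways) or n is included, forcing n-1 out (a(n-2) ways), so a(n) = a(n-1) + a(n-2) with a(1)=2, a(2)=3.
Computing successive values: a(1)=2, a(2)=3, a(3)=5, a(4)=8, a(5)=13, a(6)=21, a(7)=34.

Final answer: 34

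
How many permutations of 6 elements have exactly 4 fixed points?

Choose which 4 elements are fixed: C(6,4) = 15.
Derange the remaining 2 using D(j) = (j-1)(D(j-1) + D(j-2)), D(0)=1, D(1)=0: D(2)=1.
Total: 15 x 1.

Final answer: C(6,4) D(2) = 15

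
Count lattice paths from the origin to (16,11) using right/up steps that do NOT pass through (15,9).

Total paths to (16,11): C(27,11) = 13037895.
Paths through (15,9): C(24,9) x C(3,2) = 3922512.
Avoiding (15,9): 13037895 - 3922512.

Final answer: 9115383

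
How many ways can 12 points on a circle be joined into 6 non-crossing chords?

This is counted by the nth Catalan number C_n. Here n = 12/2 = 6.
Using C_0 = 1 and C_(k+1) = C_k x 2(2k+1)/(k+2), build up term by term: C_1=1, C_2=2, C_3=5, C_4=14, C_5=42, C_6=132.

Final answer: C_{6} = 132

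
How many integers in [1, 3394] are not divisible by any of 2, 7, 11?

|div by 2|=1697, |div by 7|=484, |div by 11|=308.
|div by 2&7|=242, |div by 2&11|=154, |div by 7&11|=44, |div by all|=22.
By inclusion-exclusion, divisible by at least one: 1697+484+308-242-154-44+22 = 2071.
Not divisible by any: 3394 - 2071.

Final answer: 1323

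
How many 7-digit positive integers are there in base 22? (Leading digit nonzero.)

Leading digit: 21 options (nonzero). Other 6 digit(s): 22 options each.
Total: 21 x 22^6.

Final answer: 2380977984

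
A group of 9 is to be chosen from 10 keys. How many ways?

C(10,9) = 10!/(9! x 1!).

Final answer: \binom{10}{9} = 10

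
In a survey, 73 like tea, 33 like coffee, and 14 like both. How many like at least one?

|A union B| = |A| + |B| - |A intersect B| = 73 + 33 - 14.

Final answer: 92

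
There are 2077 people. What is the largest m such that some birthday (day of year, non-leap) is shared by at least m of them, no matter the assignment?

There are 365 possible values for birthday (day of year, non-leap). With 2077 people and 365 categories, by pigeonhole: ceiling(2077/365).

Final answer: 6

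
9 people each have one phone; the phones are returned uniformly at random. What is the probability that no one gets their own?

Derangements satisfy D(n) = (n-1)(D(n-1) + D(n-2)), starting from D(0)=1, D(1)=0.
Building up: D(2)=1, D(3)=2, D(4)=9, D(5)=44, D(6)=265, D(7)=1854, D(8)=14833, D(9)=133496.
Total arrangements: 9! = 362880.
Probability = D(9)/9! = 16687/45360.

Final answer: D(9)/9! = 133496/362880 = 0.367879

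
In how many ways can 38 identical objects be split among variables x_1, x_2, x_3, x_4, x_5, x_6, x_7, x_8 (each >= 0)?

Stars and bars with 38 stars and 7 bars:
C(38+8-1, 8-1) = C(45,7).

Final answer: C(45,7) = 45379620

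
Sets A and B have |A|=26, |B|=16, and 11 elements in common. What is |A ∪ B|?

|A union B| = |A| + |B| - |A intersect B| = 26 + 16 - 11.

Final answer: 31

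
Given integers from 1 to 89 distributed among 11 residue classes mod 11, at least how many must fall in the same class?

By pigeonhole with 89 objects and 11 categories: ceiling(89/11).

Final answer: 9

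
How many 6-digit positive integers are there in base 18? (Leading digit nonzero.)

In base 18, the leading digit has 17 choices (1..17); each of the remaining 5 digits has 18 choices.
Total: 17 x 18^5.

Final answer: 32122656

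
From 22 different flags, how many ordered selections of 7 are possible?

P(22,7) = 22!/(22-7)! = 22!/15!.

Final answer: P(22,7) = 859541760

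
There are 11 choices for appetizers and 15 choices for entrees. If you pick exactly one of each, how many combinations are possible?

By the multiplication principle: 11 x 15.

Final answer: 165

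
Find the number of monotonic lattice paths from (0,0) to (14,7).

Each path has 14 right steps and 7 up steps in some order (21 steps total).
Choose which 7 of the 21 steps are up: C(21,7).

Final answer: C(21,7) = 116280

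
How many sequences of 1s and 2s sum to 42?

Condition on the final move: it is a 1-step (f(n-1) ways to get there) or a 2-step (f(n-2) ways), so f(n) = f(n-1) + f(n-2), with f(1)=1, f(2)=2.
Computing successive values: f(1)=1, f(2)=2, f(3)=3, f(4)=5, f(5)=8, f(6)=13, f(7)=21, f(8)=34, f(9)=55, f(10)=89, f(11)=144, f(12)=233, f(13)=377, f(14)=610, f(15)=987, f(16)=1597, f(17)=2584, f(18)=4181, f(19)=6765, f(20)=10946, f(21)=17711, f(22)=28657, f(23)=46368, f(24)=75025, f(25)=121393, f(26)=196418, f(27)=317811, f(28)=514229, f(29)=832040, f(30)=1346269, f(31)=2178309, f(32)=3524578, f(33)=5702887, f(34)=9227465, f(35)=14930352, f(36)=24157817, f(37)=39088169, f(38)=63245986, f(39)=102334155, f(40)=165580141, f(41)=267914296, f(42)=433494437.

Final answer: 433494437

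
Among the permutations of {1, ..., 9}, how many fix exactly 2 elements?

Choose which 2 elements are fixed: C(9,2) = 36.
Derange the remaining 7 using D(j) = (j-1)(D(j-1) + D(j-2)), D(0)=1, D(1)=0: D(2)=1, D(3)=2, D(4)=9, D(5)=44, D(6)=265, D(7)=1854.
Total: 36 x 1854.

Final answer: C(9,2) D(7) = 66744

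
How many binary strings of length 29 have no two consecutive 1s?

Let a(n) count valid strings. If the last bit is 0 the prefix is any valid string of length n-1; if it is 1 the string must end in 01 with a valid prefix of length n-2. So a(n) = a(n-1) + a(n-2), a(1)=2, a(2)=3.
Computing successive values: a(1)=2, a(2)=3, a(3)=5, a(4)=8, a(5)=13, a(6)=21, a(7)=34, a(8)=55, a(9)=89, a(10)=144, a(11)=233, a(12)=377, a(13)=610, a(14)=987, a(15)=1597, a(16)=2584, a(17)=4181, a(18)=6765, a(19)=10946, a(20)=17711, a(21)=28657, a(22)=46368, a(23)=75025, a(24)=121393, a(25)=196418, a(26)=317811, a(27)=514229, a(28)=832040, a(29)=1346269.

Final answer: 1346269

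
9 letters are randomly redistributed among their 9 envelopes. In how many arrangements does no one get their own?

D(n) = (n-1)(D(n-1) + D(n-2)), D(0)=1, D(1)=0.
D(2) = 1 x (0 + 1) = 1
D(3) = 2 x (1 + 0) = 2
D(4) = 3 x (2 + 1) = 9
D(5) = 4 x (9 + 2) = 44
D(6) = 5 x (44 + 9) = 265
D(7) = 6 x (265 + 44) = 1854
D(8) = 7 x (1854 + 265) = 14833
D(9) = 8 x (D(8) + D(7)) = 8 x (14833 + 1854)

Final answer: D(9) = 133496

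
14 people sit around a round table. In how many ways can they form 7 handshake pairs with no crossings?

The structures are counted by the Catalan number C_n. Here n = 14/2 = 7.
Using C_0 = 1 and C_(k+1) = C_k x 2(2k+1)/(k+2), build up term by term: C_1=1, C_2=2, C_3=5, C_4=14, C_5=42, C_6=132, C_7=429.

Final answer: C_{7} = 429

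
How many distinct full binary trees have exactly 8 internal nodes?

The structures are counted by the Catalan number C_n. Here n = 8.
C_n = C(2n,n)/(n+1), so C_{8} = C(16,8)/9 = 12870/9.

Final answer: C_{8} = 1430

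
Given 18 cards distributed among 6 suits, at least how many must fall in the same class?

By pigeonhole with 18 objects and 6 categories: ceiling(18/6).

Final answer: 3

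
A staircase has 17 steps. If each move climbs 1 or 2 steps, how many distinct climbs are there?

Condition on the final move: it is a 1-step (f(n-1) ways to get there) or a 2-step (f(n-2) ways), so f(n) = f(n-1) + f(n-2), with f(1)=1, f(2)=2.
Iterating the recurrence: f(1)=1, f(2)=2, f(3)=3, f(4)=5, f(5)=8, f(6)=13, f(7)=21, f(8)=34, f(9)=55, f(10)=89, f(11)=144, f(12)=233, f(13)=377, f(14)=610, f(15)=987, f(16)=1597, f(17)=2584.

Final answer: 2584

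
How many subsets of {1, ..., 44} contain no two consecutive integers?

Condition on whether n belongs to the subset: if not, any valid subset of {1, ..., n-1} works (a(n-1)); if so, n-1 is excluded and the rest is a valid subset of {1, ..., n-2} (a(n-2)). Hence a(n) = a(n-1) + a(n-2), a(1)=2, a(2)=3.
Iterating the recurrence: a(1)=2, a(2)=3, a(3)=5, a(4)=8, a(5)=13, a(6)=21, a(7)=34, a(8)=55, a(9)=89, a(10)=144, a(11)=233, a(12)=377, a(13)=610, a(14)=987, a(15)=1597, a(16)=2584, a(17)=4181, a(18)=6765, a(19)=10946, a(20)=17711, a(21)=28657, a(22)=46368, a(23)=75025, a(24)=121393, a(25)=196418, a(26)=317811, a(27)=514229, a(28)=832040, a(29)=1346269, a(30)=2178309, a(31)=3524578, a(32)=5702887, a(33)=9227465, a(34)=14930352, a(35)=24157817, a(36)=39088169, a(37)=63245986, a(38)=102334155, a(39)=165580141, a(40)=267914296, a(41)=433494437, a(42)=701408733, a(43)=1134903170, a(44)=1836311903.

Final answer: 1836311903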